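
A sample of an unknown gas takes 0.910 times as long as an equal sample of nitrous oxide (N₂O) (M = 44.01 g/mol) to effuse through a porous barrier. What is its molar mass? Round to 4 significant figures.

36.44 g/mol

Since effusion rate ∝ 1/√M, t_X/t_N₂O = √(M_X/M_N₂O).
0.910 = √(M_X/44.01)
M_X = 44.01 × 0.910² = 44.01 × 0.8281 = 36.44 g/mol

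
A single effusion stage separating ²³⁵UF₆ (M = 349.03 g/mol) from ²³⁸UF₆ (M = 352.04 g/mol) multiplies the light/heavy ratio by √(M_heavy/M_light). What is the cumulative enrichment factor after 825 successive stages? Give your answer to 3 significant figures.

After 825 stages the ratio has grown by (√(352.04/349.03))^825 = (352.04/349.03)^(825/2).
= 1.00862^(825/2) = 34.5.

34.5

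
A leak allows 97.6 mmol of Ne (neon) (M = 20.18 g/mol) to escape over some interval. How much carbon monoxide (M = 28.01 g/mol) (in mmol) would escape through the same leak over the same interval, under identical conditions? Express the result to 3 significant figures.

Since effusion rate ∝ 1/√M, rate_CO/rate_Ne = √(M_Ne/M_CO) = √(20.18/28.01) = √0.7205 = 0.8488.
So the amount for CO is 97.6 × 0.8488 = 82.8 mmol.

82.8 mmol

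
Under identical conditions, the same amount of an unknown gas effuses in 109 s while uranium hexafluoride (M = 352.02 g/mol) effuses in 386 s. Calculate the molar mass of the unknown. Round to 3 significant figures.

28.1 g/mol

Since effusion rate ∝ 1/√M, t_X/t_UF₆ = √(M_X/M_UF₆).
109/386 = 0.2824 = √(M_X/352.02)
M_X = 352.02 × 0.2824² = 352.02 × 0.07974 = 28.1 g/mol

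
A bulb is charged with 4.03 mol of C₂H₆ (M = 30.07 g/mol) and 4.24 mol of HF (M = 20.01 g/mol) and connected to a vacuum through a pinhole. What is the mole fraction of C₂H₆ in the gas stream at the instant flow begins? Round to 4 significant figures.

Rate_i ∝ x_i/√M_i (Graham's law weighted by mole fraction), so the effusate composition follows n_i/√M_i.
x_C₂H₆(eff) = (n_C₂H₆/√M_C₂H₆) / (n_C₂H₆/√M_C₂H₆ + n_HF/√M_HF)
= (4.03/√30.07) / (4.03/√30.07 + 4.24/√20.01) = 0.7349/(0.7349 + 0.9479) = 0.4367.

0.4367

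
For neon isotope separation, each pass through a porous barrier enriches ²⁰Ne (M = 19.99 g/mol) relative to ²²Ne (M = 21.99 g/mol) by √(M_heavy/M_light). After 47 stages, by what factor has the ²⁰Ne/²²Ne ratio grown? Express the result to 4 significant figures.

Overall factor = α^47 with α = √(21.99/19.99), i.e. (21.99/19.99)^(47/2).
= 1.10005^(47/2) = 9.401.

9.401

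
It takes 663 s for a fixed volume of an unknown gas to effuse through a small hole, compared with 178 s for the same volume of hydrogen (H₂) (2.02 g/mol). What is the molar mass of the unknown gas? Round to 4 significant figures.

28.02 g/mol

Since effusion rate ∝ 1/√M, t_X/t_H₂ = √(M_X/M_H₂).
663/178 = 3.725 = √(M_X/2.02)
M_X = 2.02 × 3.725² = 2.02 × 13.87 = 28.02 g/mol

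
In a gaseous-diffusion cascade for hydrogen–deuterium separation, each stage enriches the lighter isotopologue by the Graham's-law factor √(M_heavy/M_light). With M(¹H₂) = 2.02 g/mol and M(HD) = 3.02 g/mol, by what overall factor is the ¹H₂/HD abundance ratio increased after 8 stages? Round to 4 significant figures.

The single-stage factor is √(M_heavy/M_light), so 8 stages give [√(3.02/2.02)]^8 = (3.02/2.02)^(8/2).
= 1.49505^4 = 4.996.

4.996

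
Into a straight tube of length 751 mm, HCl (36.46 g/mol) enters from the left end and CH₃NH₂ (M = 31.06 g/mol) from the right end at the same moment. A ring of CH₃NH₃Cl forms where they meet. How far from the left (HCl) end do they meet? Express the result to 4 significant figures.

360.5 mm

Graham's law gives d_HCl/d_CH₃NH₂ = rate_HCl/rate_CH₃NH₂ = √(M_CH₃NH₂/M_HCl) = √(31.06/36.46) = 0.9230.
With d_HCl + d_CH₃NH₂ = 751 mm, d_CH₃NH₂ = 751/(1 + 0.9230) = 390.5 mm.
d_HCl = 751 − 390.5 = 360.5 mm.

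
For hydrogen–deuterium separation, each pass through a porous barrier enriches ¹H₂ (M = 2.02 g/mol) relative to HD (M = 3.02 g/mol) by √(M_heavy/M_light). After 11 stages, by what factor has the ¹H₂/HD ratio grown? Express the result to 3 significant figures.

After 11 stages the ratio has grown by (√(3.02/2.02))^11 = (3.02/2.02)^(11/2).
= 1.49505^(11/2) = 9.13.

9.13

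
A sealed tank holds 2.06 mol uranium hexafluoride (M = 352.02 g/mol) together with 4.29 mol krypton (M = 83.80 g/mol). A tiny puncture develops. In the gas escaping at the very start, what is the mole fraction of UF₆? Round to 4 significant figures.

0.1898

Each component's effusion rate ∝ (its partial pressure)·(1/√M) ∝ n_i/√M_i.
Mole fraction of UF₆ in the effusate = (n_UF₆/√M_UF₆) / (n_UF₆/√M_UF₆ + n_Kr/√M_Kr)
= (2.06/√352.02) / (2.06/√352.02 + 4.29/√83.80) = 0.1098/(0.1098 + 0.4686) = 0.1898.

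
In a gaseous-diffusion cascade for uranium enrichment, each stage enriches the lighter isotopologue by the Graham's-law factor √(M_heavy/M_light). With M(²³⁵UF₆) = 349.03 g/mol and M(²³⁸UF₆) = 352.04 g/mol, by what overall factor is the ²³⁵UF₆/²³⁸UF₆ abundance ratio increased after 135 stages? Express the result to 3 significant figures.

1.79

Each stage multiplies the ratio by α = √(352.04/349.03), so after 135 stages the overall factor is α^135 = (352.04/349.03)^(135/2).
= 1.00862^(135/2) = 1.79.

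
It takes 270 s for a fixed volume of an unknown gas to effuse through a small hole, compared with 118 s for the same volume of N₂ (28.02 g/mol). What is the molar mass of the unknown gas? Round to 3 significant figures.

147 g/mol

Graham's law gives t_X/t_N₂ = √(M_X/M_N₂).
270/118 = 2.288 = √(M_X/28.02)
M_X = 28.02 × 2.288² = 28.02 × 5.236 = 147 g/mol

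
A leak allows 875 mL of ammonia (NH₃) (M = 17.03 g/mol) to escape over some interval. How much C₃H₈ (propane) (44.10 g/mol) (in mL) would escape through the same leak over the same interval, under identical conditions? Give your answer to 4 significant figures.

Graham's law gives rate_C₃H₈/rate_NH₃ = √(M_NH₃/M_C₃H₈) = √(17.03/44.10) = √0.3862 = 0.6214.
So the volume for C₃H₈ is 875 × 0.6214 = 543.7 mL.

543.7 mL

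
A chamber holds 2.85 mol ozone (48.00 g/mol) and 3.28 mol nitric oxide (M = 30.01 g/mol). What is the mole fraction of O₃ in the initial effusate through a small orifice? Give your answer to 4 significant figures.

Effusion rate of each component ∝ n_i/√M_i (partial pressure × 1/√M).
So x_O₃ in the escaping gas = (n_O₃/√M_O₃) / Σ(n_i/√M_i)
= (2.85/√48.00) / (2.85/√48.00 + 3.28/√30.01) = 0.4114/(0.4114 + 0.5987) = 0.4072.

0.4072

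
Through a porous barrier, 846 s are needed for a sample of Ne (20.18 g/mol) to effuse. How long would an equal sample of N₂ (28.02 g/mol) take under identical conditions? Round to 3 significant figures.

Since effusion rate ∝ 1/√M, t_N₂/t_Ne = √(M_N₂/M_Ne) = √(28.02/20.18) = √1.389 = 1.178.
So the time for N₂ is 846 × 1.178 = 997 s.

997 s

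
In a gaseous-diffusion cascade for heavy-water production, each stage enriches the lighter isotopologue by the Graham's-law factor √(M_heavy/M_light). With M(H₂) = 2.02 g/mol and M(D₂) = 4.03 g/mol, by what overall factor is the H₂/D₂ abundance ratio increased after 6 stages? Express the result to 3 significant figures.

After 6 stages the ratio has grown by (√(4.03/2.02))^6 = (4.03/2.02)^(6/2).
= 1.99505^3 = 7.94.

7.94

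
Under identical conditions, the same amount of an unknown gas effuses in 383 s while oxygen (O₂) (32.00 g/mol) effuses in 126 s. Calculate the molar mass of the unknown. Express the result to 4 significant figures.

Since effusion rate ∝ 1/√M, t_X/t_O₂ = √(M_X/M_O₂).
383/126 = 3.040 = √(M_X/32.00)
M_X = 32.00 × 3.040² = 32.00 × 9.240 = 295.7 g/mol

295.7 g/mol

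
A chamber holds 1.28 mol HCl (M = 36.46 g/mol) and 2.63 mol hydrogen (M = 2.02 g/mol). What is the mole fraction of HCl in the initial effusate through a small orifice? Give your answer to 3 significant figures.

Effusion rate of each component ∝ n_i/√M_i (partial pressure × 1/√M).
x_HCl(eff) = (n_HCl/√M_HCl) / (n_HCl/√M_HCl + n_H₂/√M_H₂)
= (1.28/√36.46) / (1.28/√36.46 + 2.63/√2.02) = 0.2120/(0.2120 + 1.850) = 0.103.

0.103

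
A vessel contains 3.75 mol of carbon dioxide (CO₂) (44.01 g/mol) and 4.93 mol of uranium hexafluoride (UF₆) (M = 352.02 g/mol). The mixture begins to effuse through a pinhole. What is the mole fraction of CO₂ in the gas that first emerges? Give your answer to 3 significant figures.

0.683

The effusion rate of species i is ∝ p_i/√M_i ∝ n_i/√M_i.
x_CO₂(eff) = (n_CO₂/√M_CO₂) / (n_CO₂/√M_CO₂ + n_UF₆/√M_UF₆)
= (3.75/√44.01) / (3.75/√44.01 + 4.93/√352.02) = 0.5653/(0.5653 + 0.2628) = 0.683.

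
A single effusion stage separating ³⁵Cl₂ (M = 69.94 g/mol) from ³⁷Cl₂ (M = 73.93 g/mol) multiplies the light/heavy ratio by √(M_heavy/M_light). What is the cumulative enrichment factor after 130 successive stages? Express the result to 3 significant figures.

36.8

After 130 stages the ratio has grown by (√(73.93/69.94))^130 = (73.93/69.94)^(130/2).
= 1.05705^65 = 36.8.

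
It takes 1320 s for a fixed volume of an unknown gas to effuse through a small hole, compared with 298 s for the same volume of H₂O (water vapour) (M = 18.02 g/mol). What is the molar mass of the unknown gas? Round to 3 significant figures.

From Graham's law, t_X/t_H₂O = √(M_X/M_H₂O).
1320/298 = 4.430 = √(M_X/18.02)
M_X = 18.02 × 4.430² = 18.02 × 19.62 = 354 g/mol

354 g/mol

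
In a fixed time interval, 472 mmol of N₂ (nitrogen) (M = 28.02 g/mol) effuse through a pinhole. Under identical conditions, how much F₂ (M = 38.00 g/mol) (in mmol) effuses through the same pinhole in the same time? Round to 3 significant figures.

405 mmol

By Graham's law, rate_F₂/rate_N₂ = √(M_N₂/M_F₂) = √(28.02/38.00) = √0.7374 = 0.8587.
So the amount for F₂ is 472 × 0.8587 = 405 mmol.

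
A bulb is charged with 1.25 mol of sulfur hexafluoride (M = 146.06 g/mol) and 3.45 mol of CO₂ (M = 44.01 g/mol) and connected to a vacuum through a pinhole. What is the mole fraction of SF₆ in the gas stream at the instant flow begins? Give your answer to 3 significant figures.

0.166

Rate_i ∝ x_i/√M_i (Graham's law weighted by mole fraction), so the effusate composition follows n_i/√M_i.
So x_SF₆ in the escaping gas = (n_SF₆/√M_SF₆) / Σ(n_i/√M_i)
= (1.25/√146.06) / (1.25/√146.06 + 3.45/√44.01) = 0.1034/(0.1034 + 0.5200) = 0.166.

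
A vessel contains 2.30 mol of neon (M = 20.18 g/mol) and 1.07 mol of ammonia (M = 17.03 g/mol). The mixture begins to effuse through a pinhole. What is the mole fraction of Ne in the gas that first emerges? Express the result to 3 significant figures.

The effusion rate of species i is ∝ p_i/√M_i ∝ n_i/√M_i.
Mole fraction of Ne in the effusate = (n_Ne/√M_Ne) / (n_Ne/√M_Ne + n_NH₃/√M_NH₃)
= (2.30/√20.18) / (2.30/√20.18 + 1.07/√17.03) = 0.5120/(0.5120 + 0.2593) = 0.664.

0.664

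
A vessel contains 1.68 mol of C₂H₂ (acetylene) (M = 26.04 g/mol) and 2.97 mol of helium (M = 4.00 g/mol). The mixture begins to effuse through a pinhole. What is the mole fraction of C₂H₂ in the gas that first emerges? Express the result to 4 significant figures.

0.1815

The effusion rate of species i is ∝ p_i/√M_i ∝ n_i/√M_i.
x_C₂H₂(eff) = (n_C₂H₂/√M_C₂H₂) / (n_C₂H₂/√M_C₂H₂ + n_He/√M_He)
= (1.68/√26.04) / (1.68/√26.04 + 2.97/√4.00) = 0.3292/(0.3292 + 1.485) = 0.1815.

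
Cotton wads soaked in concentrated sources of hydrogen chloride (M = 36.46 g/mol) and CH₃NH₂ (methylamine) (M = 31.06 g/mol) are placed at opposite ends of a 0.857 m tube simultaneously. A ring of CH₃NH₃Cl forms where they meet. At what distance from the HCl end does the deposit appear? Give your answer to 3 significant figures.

0.411 m

The fronts meet when d_HCl + d_CH₃NH₂ = L with d_HCl/d_CH₃NH₂ = √(M_CH₃NH₂/M_HCl) (Graham's law). Here √(M_CH₃NH₂/M_HCl) = √(31.06/36.46) = 0.9230.
With d_HCl + d_CH₃NH₂ = 0.857 m, d_CH₃NH₂ = 0.857/(1 + 0.9230) = 0.4457 m.
d_HCl = 0.857 − 0.4457 = 0.411 m.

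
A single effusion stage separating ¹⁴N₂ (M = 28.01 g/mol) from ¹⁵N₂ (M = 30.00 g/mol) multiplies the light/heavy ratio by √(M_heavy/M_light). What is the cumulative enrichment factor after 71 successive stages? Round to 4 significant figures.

The single-stage factor is √(M_heavy/M_light), so 71 stages give [√(30.00/28.01)]^71 = (30.00/28.01)^(71/2).
= 1.07105^(71/2) = 11.43.

11.43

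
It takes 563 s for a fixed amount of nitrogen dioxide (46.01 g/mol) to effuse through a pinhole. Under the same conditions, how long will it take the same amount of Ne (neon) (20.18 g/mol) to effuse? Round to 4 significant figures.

Since effusion rate ∝ 1/√M, t_Ne/t_NO₂ = √(M_Ne/M_NO₂) = √(20.18/46.01) = √0.4386 = 0.6623.
So the time for Ne is 563 × 0.6623 = 372.9 s.

372.9 s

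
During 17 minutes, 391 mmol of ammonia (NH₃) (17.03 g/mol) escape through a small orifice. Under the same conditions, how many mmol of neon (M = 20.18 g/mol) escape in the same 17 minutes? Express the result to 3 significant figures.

359 mmol

Since effusion rate ∝ 1/√M, rate_Ne/rate_NH₃ = √(M_NH₃/M_Ne) = √(17.03/20.18) = √0.8439 = 0.9186.
So the amount for Ne is 391 × 0.9186 = 359 mmol.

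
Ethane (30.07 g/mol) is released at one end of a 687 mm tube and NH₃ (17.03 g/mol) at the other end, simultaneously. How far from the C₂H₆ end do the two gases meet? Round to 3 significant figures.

The fronts meet when d_C₂H₆ + d_NH₃ = L with d_C₂H₆/d_NH₃ = √(M_NH₃/M_C₂H₆) (Graham's law). Here √(M_NH₃/M_C₂H₆) = √(17.03/30.07) = 0.7526.
With d_C₂H₆ + d_NH₃ = 687 mm, d_NH₃ = 687/(1 + 0.7526) = 392.0 mm.
d_C₂H₆ = 687 − 392.0 = 295 mm.

295 mm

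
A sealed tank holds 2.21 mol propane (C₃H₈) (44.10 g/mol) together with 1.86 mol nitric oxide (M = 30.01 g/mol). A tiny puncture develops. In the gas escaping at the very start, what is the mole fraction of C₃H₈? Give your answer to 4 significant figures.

Rate_i ∝ x_i/√M_i (Graham's law weighted by mole fraction), so the effusate composition follows n_i/√M_i.
So x_C₃H₈ in the escaping gas = (n_C₃H₈/√M_C₃H₈) / Σ(n_i/√M_i)
= (2.21/√44.10) / (2.21/√44.10 + 1.86/√30.01) = 0.3328/(0.3328 + 0.3395) = 0.4950.

0.4950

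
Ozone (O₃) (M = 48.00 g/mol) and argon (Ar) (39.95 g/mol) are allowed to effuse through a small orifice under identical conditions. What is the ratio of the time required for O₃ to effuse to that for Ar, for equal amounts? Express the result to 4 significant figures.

1.096

By Graham's law, t_O₃/t_Ar = √(M_O₃/M_Ar) = √(48.00/39.95) = √1.202 = 1.096.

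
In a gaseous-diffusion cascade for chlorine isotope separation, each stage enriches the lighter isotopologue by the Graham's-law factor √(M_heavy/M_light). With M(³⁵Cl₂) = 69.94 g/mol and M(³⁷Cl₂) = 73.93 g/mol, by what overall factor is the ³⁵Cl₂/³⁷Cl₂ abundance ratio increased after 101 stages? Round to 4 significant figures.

16.47

The single-stage factor is √(M_heavy/M_light), so 101 stages give [√(73.93/69.94)]^101 = (73.93/69.94)^(101/2).
= 1.05705^(101/2) = 16.47.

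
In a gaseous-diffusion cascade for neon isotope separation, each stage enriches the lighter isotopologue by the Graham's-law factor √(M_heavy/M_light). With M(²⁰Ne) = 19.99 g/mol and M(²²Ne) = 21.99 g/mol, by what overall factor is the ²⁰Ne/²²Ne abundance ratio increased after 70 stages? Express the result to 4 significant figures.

Overall factor = α^70 with α = √(21.99/19.99), i.e. (21.99/19.99)^(70/2).
= 1.10005^35 = 28.15.

28.15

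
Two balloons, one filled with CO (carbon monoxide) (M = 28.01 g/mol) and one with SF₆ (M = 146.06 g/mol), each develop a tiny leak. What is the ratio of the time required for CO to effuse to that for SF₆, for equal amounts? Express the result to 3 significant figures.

0.438

Using Graham's law: t_CO/t_SF₆ = √(M_CO/M_SF₆) = √(28.01/146.06) = √0.1918 = 0.438.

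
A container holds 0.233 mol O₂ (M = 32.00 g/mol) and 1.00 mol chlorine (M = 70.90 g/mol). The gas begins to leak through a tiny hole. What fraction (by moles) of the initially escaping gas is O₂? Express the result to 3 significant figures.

Rate_i ∝ x_i/√M_i (Graham's law weighted by mole fraction), so the effusate composition follows n_i/√M_i.
x_O₂(eff) = (n_O₂/√M_O₂) / (n_O₂/√M_O₂ + n_Cl₂/√M_Cl₂)
= (0.233/√32.00) / (0.233/√32.00 + 1.00/√70.90) = 0.04119/(0.04119 + 0.1188) = 0.258.

0.258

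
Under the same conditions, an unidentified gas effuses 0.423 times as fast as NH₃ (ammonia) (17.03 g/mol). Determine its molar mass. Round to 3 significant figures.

From Graham's law, rate_X/rate_NH₃ = √(M_NH₃/M_X).
0.423 = √(17.03/M_X)
M_X = 17.03 / 0.423² = 17.03 / 0.1789 = 95.2 g/mol

95.2 g/mol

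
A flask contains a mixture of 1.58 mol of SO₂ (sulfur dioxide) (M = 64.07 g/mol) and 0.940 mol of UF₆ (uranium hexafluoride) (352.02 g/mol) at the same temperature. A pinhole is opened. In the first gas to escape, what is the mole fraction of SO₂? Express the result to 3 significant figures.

Each component's effusion rate ∝ (its partial pressure)·(1/√M) ∝ n_i/√M_i.
Mole fraction of SO₂ in the effusate = (n_SO₂/√M_SO₂) / (n_SO₂/√M_SO₂ + n_UF₆/√M_UF₆)
= (1.58/√64.07) / (1.58/√64.07 + 0.940/√352.02) = 0.1974/(0.1974 + 0.05010) = 0.798.

0.798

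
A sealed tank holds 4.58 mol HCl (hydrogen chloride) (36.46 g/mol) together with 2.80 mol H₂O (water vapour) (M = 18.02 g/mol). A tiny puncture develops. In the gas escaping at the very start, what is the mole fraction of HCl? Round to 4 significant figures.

0.5349

Effusion rate of each component ∝ n_i/√M_i (partial pressure × 1/√M).
Mole fraction of HCl in the effusate = (n_HCl/√M_HCl) / (n_HCl/√M_HCl + n_H₂O/√M_H₂O)
= (4.58/√36.46) / (4.58/√36.46 + 2.80/√18.02) = 0.7585/(0.7585 + 0.6596) = 0.5349.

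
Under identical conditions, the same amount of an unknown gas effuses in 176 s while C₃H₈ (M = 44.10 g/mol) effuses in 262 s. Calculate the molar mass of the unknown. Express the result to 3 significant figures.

Graham's law gives t_X/t_C₃H₈ = √(M_X/M_C₃H₈).
176/262 = 0.6718 = √(M_X/44.10)
M_X = 44.10 × 0.6718² = 44.10 × 0.4513 = 19.9 g/mol

19.9 g/mol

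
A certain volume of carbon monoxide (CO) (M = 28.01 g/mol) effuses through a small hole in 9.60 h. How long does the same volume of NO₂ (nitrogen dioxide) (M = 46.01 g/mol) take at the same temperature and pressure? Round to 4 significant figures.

12.30 h

By Graham's law, t_NO₂/t_CO = √(M_NO₂/M_CO) = √(46.01/28.01) = √1.643 = 1.282.
So the time for NO₂ is 9.60 × 1.282 = 12.30 h.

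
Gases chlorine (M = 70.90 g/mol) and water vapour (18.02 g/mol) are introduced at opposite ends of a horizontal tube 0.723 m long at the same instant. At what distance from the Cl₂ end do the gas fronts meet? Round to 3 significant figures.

Distances travelled in equal time are proportional to diffusion rates, so d_Cl₂/d_H₂O = √(M_H₂O/M_Cl₂) = √(18.02/70.90) = 0.5041.
With d_Cl₂ + d_H₂O = 0.723 m, d_H₂O = 0.723/(1 + 0.5041) = 0.4807 m.
d_Cl₂ = 0.723 − 0.4807 = 0.242 m.

0.242 m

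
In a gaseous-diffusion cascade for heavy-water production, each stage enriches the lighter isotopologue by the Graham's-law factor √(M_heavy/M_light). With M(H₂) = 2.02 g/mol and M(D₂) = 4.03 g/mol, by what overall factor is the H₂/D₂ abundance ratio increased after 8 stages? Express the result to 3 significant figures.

15.8

Overall factor = α^8 with α = √(4.03/2.02), i.e. (4.03/2.02)^(8/2).
= 1.99505^4 = 15.8.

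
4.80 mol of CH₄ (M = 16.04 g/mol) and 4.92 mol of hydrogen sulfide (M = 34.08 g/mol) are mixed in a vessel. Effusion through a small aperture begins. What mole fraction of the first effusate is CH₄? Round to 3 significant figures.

Rate_i ∝ x_i/√M_i (Graham's law weighted by mole fraction), so the effusate composition follows n_i/√M_i.
x_CH₄(eff) = (n_CH₄/√M_CH₄) / (n_CH₄/√M_CH₄ + n_H₂S/√M_H₂S)
= (4.80/√16.04) / (4.80/√16.04 + 4.92/√34.08) = 1.199/(1.199 + 0.8428) = 0.587.

0.587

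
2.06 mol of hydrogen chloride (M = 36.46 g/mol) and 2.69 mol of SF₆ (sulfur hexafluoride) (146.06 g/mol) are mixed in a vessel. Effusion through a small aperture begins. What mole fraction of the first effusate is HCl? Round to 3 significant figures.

0.605

The effusion rate of species i is ∝ p_i/√M_i ∝ n_i/√M_i.
x_HCl(eff) = (n_HCl/√M_HCl) / (n_HCl/√M_HCl + n_SF₆/√M_SF₆)
= (2.06/√36.46) / (2.06/√36.46 + 2.69/√146.06) = 0.3412/(0.3412 + 0.2226) = 0.605.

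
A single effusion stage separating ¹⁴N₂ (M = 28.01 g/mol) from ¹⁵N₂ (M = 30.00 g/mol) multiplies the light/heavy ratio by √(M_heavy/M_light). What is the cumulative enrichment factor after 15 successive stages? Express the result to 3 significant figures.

The single-stage factor is √(M_heavy/M_light), so 15 stages give [√(30.00/28.01)]^15 = (30.00/28.01)^(15/2).
= 1.07105^(15/2) = 1.67.

1.67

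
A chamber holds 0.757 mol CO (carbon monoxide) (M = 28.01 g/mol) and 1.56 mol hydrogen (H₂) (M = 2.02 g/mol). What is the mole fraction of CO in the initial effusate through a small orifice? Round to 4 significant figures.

The effusion rate of species i is ∝ p_i/√M_i ∝ n_i/√M_i.
So x_CO in the escaping gas = (n_CO/√M_CO) / Σ(n_i/√M_i)
= (0.757/√28.01) / (0.757/√28.01 + 1.56/√2.02) = 0.1430/(0.1430 + 1.098) = 0.1153.

0.1153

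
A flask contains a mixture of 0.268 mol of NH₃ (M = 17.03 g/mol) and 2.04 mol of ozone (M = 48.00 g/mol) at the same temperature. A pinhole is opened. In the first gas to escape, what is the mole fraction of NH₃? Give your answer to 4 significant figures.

Effusion rate of each component ∝ n_i/√M_i (partial pressure × 1/√M).
So x_NH₃ in the escaping gas = (n_NH₃/√M_NH₃) / Σ(n_i/√M_i)
= (0.268/√17.03) / (0.268/√17.03 + 2.04/√48.00) = 0.06494/(0.06494 + 0.2944) = 0.1807.

0.1807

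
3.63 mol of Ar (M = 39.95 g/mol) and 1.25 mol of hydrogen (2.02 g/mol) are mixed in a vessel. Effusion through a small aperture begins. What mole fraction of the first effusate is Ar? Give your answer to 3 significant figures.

0.395

The effusion rate of species i is ∝ p_i/√M_i ∝ n_i/√M_i.
Mole fraction of Ar in the effusate = (n_Ar/√M_Ar) / (n_Ar/√M_Ar + n_H₂/√M_H₂)
= (3.63/√39.95) / (3.63/√39.95 + 1.25/√2.02) = 0.5743/(0.5743 + 0.8795) = 0.395.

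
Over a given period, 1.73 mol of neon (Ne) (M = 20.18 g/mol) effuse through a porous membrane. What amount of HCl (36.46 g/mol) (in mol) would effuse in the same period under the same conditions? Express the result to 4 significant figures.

From Graham's law, rate_HCl/rate_Ne = √(M_Ne/M_HCl) = √(20.18/36.46) = √0.5535 = 0.7440.
So the amount for HCl is 1.73 × 0.7440 = 1.287 mol.

1.287 mol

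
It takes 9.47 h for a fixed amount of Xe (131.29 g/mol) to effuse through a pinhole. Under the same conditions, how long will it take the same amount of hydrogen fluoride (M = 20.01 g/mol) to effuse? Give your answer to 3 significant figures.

Graham's law gives t_HF/t_Xe = √(M_HF/M_Xe) = √(20.01/131.29) = √0.1524 = 0.3904.
So the time for HF is 9.47 × 0.3904 = 3.70 h.

3.70 h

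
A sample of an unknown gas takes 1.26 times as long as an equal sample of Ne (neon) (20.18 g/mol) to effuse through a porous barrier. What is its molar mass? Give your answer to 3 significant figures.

Using Graham's law: t_X/t_Ne = √(M_X/M_Ne).
1.26 = √(M_X/20.18)
M_X = 20.18 × 1.26² = 20.18 × 1.588 = 32.0 g/mol

32.0 g/mol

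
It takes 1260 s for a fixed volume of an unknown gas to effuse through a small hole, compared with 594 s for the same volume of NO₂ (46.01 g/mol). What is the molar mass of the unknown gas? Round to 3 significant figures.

207 g/mol

From Graham's law, t_X/t_NO₂ = √(M_X/M_NO₂).
1260/594 = 2.121 = √(M_X/46.01)
M_X = 46.01 × 2.121² = 46.01 × 4.500 = 207 g/mol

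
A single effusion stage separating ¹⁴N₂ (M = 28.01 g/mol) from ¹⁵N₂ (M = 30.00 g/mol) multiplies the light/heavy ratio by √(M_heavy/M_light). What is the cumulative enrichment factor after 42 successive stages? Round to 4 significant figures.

4.226

Each stage multiplies the ratio by α = √(30.00/28.01), so after 42 stages the overall factor is α^42 = (30.00/28.01)^(42/2).
= 1.07105^21 = 4.226.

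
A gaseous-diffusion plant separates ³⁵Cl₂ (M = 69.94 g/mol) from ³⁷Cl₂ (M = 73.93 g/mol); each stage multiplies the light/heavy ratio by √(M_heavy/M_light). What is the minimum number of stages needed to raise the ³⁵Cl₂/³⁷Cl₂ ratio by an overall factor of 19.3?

107

With α = √(73.93/69.94) per stage, ln α = ½ ln(1.05705) = 0.02774.
Need α^N ≥ 19.3 ⇒ N ≥ ln(19.3) / ln α = 2.960 / 0.02774 = 106.71.
Rounding up, N = 107 stages.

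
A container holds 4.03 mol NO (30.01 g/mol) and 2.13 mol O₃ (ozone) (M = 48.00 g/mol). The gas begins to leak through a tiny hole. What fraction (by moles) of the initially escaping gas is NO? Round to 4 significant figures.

0.7053

Rate_i ∝ x_i/√M_i (Graham's law weighted by mole fraction), so the effusate composition follows n_i/√M_i.
So x_NO in the escaping gas = (n_NO/√M_NO) / Σ(n_i/√M_i)
= (4.03/√30.01) / (4.03/√30.01 + 2.13/√48.00) = 0.7357/(0.7357 + 0.3074) = 0.7053.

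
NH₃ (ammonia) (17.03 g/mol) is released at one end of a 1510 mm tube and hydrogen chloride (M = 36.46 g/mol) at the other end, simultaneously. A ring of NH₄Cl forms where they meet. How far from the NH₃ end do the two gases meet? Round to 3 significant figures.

897 mm

Graham's law gives d_NH₃/d_HCl = rate_NH₃/rate_HCl = √(M_HCl/M_NH₃) = √(36.46/17.03) = 1.463.
With d_NH₃ + d_HCl = 1510 mm, d_HCl = 1510/(1 + 1.463) = 613.0 mm.
d_NH₃ = 1510 − 613.0 = 897 mm.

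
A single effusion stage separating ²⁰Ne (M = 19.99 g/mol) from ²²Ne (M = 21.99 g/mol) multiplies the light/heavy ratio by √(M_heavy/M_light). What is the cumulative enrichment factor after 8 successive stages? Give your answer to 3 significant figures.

The single-stage factor is √(M_heavy/M_light), so 8 stages give [√(21.99/19.99)]^8 = (21.99/19.99)^(8/2).
= 1.10005^4 = 1.46.

1.46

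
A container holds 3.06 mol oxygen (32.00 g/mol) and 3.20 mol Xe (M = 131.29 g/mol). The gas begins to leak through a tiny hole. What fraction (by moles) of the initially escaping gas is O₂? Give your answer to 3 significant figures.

Effusion rate of each component ∝ n_i/√M_i (partial pressure × 1/√M).
Mole fraction of O₂ in the effusate = (n_O₂/√M_O₂) / (n_O₂/√M_O₂ + n_Xe/√M_Xe)
= (3.06/√32.00) / (3.06/√32.00 + 3.20/√131.29) = 0.5409/(0.5409 + 0.2793) = 0.660.

0.660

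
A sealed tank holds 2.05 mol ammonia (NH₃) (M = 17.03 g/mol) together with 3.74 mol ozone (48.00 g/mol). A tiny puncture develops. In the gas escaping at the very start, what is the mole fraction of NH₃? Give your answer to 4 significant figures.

Effusion rate of each component ∝ n_i/√M_i (partial pressure × 1/√M).
x_NH₃(eff) = (n_NH₃/√M_NH₃) / (n_NH₃/√M_NH₃ + n_O₃/√M_O₃)
= (2.05/√17.03) / (2.05/√17.03 + 3.74/√48.00) = 0.4968/(0.4968 + 0.5398) = 0.4792.

0.4792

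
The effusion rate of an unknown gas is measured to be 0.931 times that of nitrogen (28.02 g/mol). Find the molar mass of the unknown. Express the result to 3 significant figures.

32.3 g/mol

Graham's law gives rate_X/rate_N₂ = √(M_N₂/M_X).
0.931 = √(28.02/M_X)
M_X = 28.02 / 0.931² = 28.02 / 0.8668 = 32.3 g/mol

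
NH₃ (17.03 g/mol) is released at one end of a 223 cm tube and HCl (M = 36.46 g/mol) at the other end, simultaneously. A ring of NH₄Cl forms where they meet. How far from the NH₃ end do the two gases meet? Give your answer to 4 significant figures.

132.5 cm

Graham's law gives d_NH₃/d_HCl = rate_NH₃/rate_HCl = √(M_HCl/M_NH₃) = √(36.46/17.03) = 1.463.
With d_NH₃ + d_HCl = 223 cm, d_HCl = 223/(1 + 1.463) = 90.53 cm.
d_NH₃ = 223 − 90.53 = 132.5 cm.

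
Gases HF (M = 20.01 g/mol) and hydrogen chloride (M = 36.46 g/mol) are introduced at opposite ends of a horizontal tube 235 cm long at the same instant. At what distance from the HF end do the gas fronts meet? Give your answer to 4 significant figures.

Graham's law gives d_HF/d_HCl = rate_HF/rate_HCl = √(M_HCl/M_HF) = √(36.46/20.01) = 1.350.
With d_HF + d_HCl = 235 cm, d_HCl = 235/(1 + 1.350) = 100.0 cm.
d_HF = 235 − 100.0 = 135.0 cm.

135.0 cm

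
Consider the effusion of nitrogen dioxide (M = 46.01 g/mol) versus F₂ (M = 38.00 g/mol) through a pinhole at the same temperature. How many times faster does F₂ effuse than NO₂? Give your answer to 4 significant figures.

Graham's law gives rate_F₂/rate_NO₂ = √(M_NO₂/M_F₂) = √(46.01/38.00) = √1.211 = 1.100.

1.100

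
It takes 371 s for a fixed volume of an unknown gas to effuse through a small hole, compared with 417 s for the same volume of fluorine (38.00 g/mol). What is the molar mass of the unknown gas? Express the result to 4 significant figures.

30.08 g/mol

Since effusion rate ∝ 1/√M, t_X/t_F₂ = √(M_X/M_F₂).
371/417 = 0.8897 = √(M_X/38.00)
M_X = 38.00 × 0.8897² = 38.00 × 0.7915 = 30.08 g/mol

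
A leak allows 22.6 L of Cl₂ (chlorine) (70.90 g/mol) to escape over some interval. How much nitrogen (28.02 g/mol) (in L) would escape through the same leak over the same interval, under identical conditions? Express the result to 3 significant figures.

Using Graham's law: rate_N₂/rate_Cl₂ = √(M_Cl₂/M_N₂) = √(70.90/28.02) = √2.530 = 1.591.
So the volume for N₂ is 22.6 × 1.591 = 35.9 L.

35.9 L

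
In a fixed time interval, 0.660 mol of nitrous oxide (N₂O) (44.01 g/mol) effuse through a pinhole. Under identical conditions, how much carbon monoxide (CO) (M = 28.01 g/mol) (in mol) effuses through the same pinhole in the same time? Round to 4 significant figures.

Graham's law gives rate_CO/rate_N₂O = √(M_N₂O/M_CO) = √(44.01/28.01) = √1.571 = 1.253.
So the amount for CO is 0.660 × 1.253 = 0.8273 mol.

0.8273 mol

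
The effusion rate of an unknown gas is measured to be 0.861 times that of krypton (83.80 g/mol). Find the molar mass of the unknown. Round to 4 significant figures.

By Graham's law, rate_X/rate_Kr = √(M_Kr/M_X).
0.861 = √(83.80/M_X)
M_X = 83.80 / 0.861² = 83.80 / 0.7413 = 113.0 g/mol

113.0 g/mol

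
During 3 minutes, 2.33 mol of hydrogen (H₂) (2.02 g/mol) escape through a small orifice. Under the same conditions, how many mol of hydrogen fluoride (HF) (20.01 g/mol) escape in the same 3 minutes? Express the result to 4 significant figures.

0.7403 mol

From Graham's law, rate_HF/rate_H₂ = √(M_H₂/M_HF) = √(2.02/20.01) = √0.1009 = 0.3177.
So the amount for HF is 2.33 × 0.3177 = 0.7403 mol.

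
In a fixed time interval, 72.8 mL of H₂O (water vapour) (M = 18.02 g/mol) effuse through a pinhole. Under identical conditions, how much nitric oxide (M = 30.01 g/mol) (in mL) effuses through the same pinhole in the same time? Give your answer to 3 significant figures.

Since effusion rate ∝ 1/√M, rate_NO/rate_H₂O = √(M_H₂O/M_NO) = √(18.02/30.01) = √0.6005 = 0.7749.
So the volume for NO is 72.8 × 0.7749 = 56.4 mL.

56.4 mL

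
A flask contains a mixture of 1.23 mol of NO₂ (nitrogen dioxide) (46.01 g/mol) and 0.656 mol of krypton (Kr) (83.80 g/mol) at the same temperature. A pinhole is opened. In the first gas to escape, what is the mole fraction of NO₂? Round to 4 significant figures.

Rate_i ∝ x_i/√M_i (Graham's law weighted by mole fraction), so the effusate composition follows n_i/√M_i.
Mole fraction of NO₂ in the effusate = (n_NO₂/√M_NO₂) / (n_NO₂/√M_NO₂ + n_Kr/√M_Kr)
= (1.23/√46.01) / (1.23/√46.01 + 0.656/√83.80) = 0.1813/(0.1813 + 0.07166) = 0.7167.

0.7167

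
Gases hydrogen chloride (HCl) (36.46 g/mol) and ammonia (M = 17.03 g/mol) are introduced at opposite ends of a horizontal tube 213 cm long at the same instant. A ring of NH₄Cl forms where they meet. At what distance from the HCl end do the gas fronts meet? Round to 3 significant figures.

Graham's law gives d_HCl/d_NH₃ = rate_HCl/rate_NH₃ = √(M_NH₃/M_HCl) = √(17.03/36.46) = 0.6834.
With d_HCl + d_NH₃ = 213 cm, d_NH₃ = 213/(1 + 0.6834) = 126.5 cm.
d_HCl = 213 − 126.5 = 86.5 cm.

86.5 cm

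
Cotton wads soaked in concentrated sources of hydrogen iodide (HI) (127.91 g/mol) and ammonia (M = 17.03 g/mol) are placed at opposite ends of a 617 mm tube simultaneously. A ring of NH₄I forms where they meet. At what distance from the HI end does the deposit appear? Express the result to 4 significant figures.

164.9 mm

Graham's law gives d_HI/d_NH₃ = rate_HI/rate_NH₃ = √(M_NH₃/M_HI) = √(17.03/127.91) = 0.3649.
With d_HI + d_NH₃ = 617 mm, d_NH₃ = 617/(1 + 0.3649) = 452.1 mm.
d_HI = 617 − 452.1 = 164.9 mm.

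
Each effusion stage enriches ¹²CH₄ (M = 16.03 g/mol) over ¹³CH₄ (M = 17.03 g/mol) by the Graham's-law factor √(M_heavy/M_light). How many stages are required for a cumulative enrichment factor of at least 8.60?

With α = √(17.03/16.03) per stage, ln α = ½ ln(1.06238) = 0.03026.
Need α^N ≥ 8.60 ⇒ N ≥ ln(8.60) / ln α = 2.152 / 0.03026 = 71.12.
Minimum whole number of stages: N = 72.

72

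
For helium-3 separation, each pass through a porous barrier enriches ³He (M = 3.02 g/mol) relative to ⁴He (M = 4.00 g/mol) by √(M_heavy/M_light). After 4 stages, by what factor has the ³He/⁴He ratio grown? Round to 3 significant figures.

1.75

The single-stage factor is √(M_heavy/M_light), so 4 stages give [√(4.00/3.02)]^4 = (4.00/3.02)^(4/2).
= 1.32450^2 = 1.75.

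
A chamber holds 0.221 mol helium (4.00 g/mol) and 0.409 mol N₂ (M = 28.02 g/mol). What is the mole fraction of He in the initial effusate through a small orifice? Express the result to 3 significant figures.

Each component's effusion rate ∝ (its partial pressure)·(1/√M) ∝ n_i/√M_i.
So x_He in the escaping gas = (n_He/√M_He) / Σ(n_i/√M_i)
= (0.221/√4.00) / (0.221/√4.00 + 0.409/√28.02) = 0.1105/(0.1105 + 0.07727) = 0.588.

0.588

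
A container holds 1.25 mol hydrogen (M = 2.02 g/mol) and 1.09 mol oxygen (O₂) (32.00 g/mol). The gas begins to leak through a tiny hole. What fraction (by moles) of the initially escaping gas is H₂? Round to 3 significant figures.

Each component's effusion rate ∝ (its partial pressure)·(1/√M) ∝ n_i/√M_i.
x_H₂(eff) = (n_H₂/√M_H₂) / (n_H₂/√M_H₂ + n_O₂/√M_O₂)
= (1.25/√2.02) / (1.25/√2.02 + 1.09/√32.00) = 0.8795/(0.8795 + 0.1927) = 0.820.

0.820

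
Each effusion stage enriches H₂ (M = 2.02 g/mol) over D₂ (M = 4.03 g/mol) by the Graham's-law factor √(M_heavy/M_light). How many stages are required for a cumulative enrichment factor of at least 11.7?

8

With α = √(4.03/2.02) per stage, ln α = ½ ln(1.99505) = 0.3453.
Need α^N ≥ 11.7 ⇒ N ≥ ln(11.7) / ln α = 2.460 / 0.3453 = 7.12.
Rounding up, N = 8 stages.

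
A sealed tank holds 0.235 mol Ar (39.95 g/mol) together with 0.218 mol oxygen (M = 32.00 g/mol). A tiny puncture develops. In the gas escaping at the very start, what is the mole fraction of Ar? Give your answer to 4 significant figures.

0.4910

The effusion rate of species i is ∝ p_i/√M_i ∝ n_i/√M_i.
Mole fraction of Ar in the effusate = (n_Ar/√M_Ar) / (n_Ar/√M_Ar + n_O₂/√M_O₂)
= (0.235/√39.95) / (0.235/√39.95 + 0.218/√32.00) = 0.03718/(0.03718 + 0.03854) = 0.4910.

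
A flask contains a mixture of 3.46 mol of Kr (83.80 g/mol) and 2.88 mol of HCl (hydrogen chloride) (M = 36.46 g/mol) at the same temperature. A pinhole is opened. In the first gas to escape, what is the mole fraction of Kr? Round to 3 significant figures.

Effusion rate of each component ∝ n_i/√M_i (partial pressure × 1/√M).
Mole fraction of Kr in the effusate = (n_Kr/√M_Kr) / (n_Kr/√M_Kr + n_HCl/√M_HCl)
= (3.46/√83.80) / (3.46/√83.80 + 2.88/√36.46) = 0.3780/(0.3780 + 0.4770) = 0.442.

0.442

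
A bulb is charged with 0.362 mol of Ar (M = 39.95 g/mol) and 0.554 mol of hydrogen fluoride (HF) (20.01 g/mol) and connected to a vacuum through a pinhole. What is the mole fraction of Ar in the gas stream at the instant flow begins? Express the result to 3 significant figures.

The effusion rate of species i is ∝ p_i/√M_i ∝ n_i/√M_i.
So x_Ar in the escaping gas = (n_Ar/√M_Ar) / Σ(n_i/√M_i)
= (0.362/√39.95) / (0.362/√39.95 + 0.554/√20.01) = 0.05727/(0.05727 + 0.1238) = 0.316.

0.316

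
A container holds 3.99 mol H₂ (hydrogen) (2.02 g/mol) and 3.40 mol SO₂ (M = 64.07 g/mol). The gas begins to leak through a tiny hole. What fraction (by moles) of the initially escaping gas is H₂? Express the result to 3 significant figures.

Effusion rate of each component ∝ n_i/√M_i (partial pressure × 1/√M).
x_H₂(eff) = (n_H₂/√M_H₂) / (n_H₂/√M_H₂ + n_SO₂/√M_SO₂)
= (3.99/√2.02) / (3.99/√2.02 + 3.40/√64.07) = 2.807/(2.807 + 0.4248) = 0.869.

0.869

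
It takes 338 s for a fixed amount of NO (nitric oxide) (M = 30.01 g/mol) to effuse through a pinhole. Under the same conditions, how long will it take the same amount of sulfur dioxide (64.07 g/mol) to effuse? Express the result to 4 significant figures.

Using Graham's law: t_SO₂/t_NO = √(M_SO₂/M_NO) = √(64.07/30.01) = √2.135 = 1.461.
So the time for SO₂ is 338 × 1.461 = 493.9 s.

493.9 s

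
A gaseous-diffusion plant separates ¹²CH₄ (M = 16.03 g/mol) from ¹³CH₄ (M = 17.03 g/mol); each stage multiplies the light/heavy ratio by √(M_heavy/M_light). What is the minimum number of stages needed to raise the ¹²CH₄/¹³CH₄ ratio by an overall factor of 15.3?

91

With α = √(17.03/16.03) per stage, ln α = ½ ln(1.06238) = 0.03026.
Need α^N ≥ 15.3 ⇒ N ≥ ln(15.3) / ln α = 2.728 / 0.03026 = 90.16.
Minimum whole number of stages: N = 91.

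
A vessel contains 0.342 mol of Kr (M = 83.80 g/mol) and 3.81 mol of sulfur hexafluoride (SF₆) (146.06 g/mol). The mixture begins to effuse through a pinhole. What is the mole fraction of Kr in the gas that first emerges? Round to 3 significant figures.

Rate_i ∝ x_i/√M_i (Graham's law weighted by mole fraction), so the effusate composition follows n_i/√M_i.
Mole fraction of Kr in the effusate = (n_Kr/√M_Kr) / (n_Kr/√M_Kr + n_SF₆/√M_SF₆)
= (0.342/√83.80) / (0.342/√83.80 + 3.81/√146.06) = 0.03736/(0.03736 + 0.3153) = 0.106.

0.106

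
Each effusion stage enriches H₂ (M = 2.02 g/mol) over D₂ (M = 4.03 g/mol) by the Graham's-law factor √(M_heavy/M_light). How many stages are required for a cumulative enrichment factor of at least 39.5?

With α = √(4.03/2.02) per stage, ln α = ½ ln(1.99505) = 0.3453.
Need α^N ≥ 39.5 ⇒ N ≥ ln(39.5) / ln α = 3.676 / 0.3453 = 10.65.
Rounding up, N = 11 stages.

11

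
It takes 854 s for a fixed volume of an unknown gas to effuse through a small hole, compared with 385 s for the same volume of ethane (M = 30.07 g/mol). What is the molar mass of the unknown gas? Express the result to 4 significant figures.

By Graham's law, t_X/t_C₂H₆ = √(M_X/M_C₂H₆).
854/385 = 2.218 = √(M_X/30.07)
M_X = 30.07 × 2.218² = 30.07 × 4.920 = 148.0 g/mol

148.0 g/mol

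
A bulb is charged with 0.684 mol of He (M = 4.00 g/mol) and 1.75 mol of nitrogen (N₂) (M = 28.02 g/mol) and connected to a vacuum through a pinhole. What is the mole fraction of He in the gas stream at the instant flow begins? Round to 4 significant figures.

0.5085

The effusion rate of species i is ∝ p_i/√M_i ∝ n_i/√M_i.
x_He(eff) = (n_He/√M_He) / (n_He/√M_He + n_N₂/√M_N₂)
= (0.684/√4.00) / (0.684/√4.00 + 1.75/√28.02) = 0.3420/(0.3420 + 0.3306) = 0.5085.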